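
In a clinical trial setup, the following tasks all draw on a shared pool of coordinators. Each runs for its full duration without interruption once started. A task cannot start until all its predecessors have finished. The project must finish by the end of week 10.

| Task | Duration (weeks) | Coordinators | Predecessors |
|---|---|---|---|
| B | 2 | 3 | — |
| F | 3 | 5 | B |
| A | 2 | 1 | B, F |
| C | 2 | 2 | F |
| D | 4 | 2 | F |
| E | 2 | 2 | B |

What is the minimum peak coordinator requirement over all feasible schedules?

5

Early-start (B@1, F@3, A@6, C@6, D@6, E@3) gives peak 7: w1:3  w2:3  w3:7  w4:7  w5:5  w6:5  w7:5  w8:2  w9:2  w10:0.
Shift E→8.
Schedule B@1, F@3, A@6, C@6, D@6, E@8: w1:3  w2:3  w3:5  w4:5  w5:5  w6:5  w7:5  w8:4  w9:4  w10:0 — peak 5.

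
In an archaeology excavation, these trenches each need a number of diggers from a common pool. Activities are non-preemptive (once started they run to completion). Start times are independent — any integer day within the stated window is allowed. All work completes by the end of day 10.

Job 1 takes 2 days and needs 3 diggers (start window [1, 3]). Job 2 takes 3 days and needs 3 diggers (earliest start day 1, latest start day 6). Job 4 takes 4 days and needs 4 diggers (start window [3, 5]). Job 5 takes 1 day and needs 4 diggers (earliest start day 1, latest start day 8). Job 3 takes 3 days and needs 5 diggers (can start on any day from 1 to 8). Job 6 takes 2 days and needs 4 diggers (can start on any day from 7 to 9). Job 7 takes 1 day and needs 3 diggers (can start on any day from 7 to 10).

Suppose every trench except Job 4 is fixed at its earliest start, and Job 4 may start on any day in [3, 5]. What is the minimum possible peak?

Job 4@3: d1:15  d2:11  d3:12  d4:4  d5:4  d6:4  d7:7  d8:4  d9:0  d10:0 → peak 15
Job 4@4: d1:15  d2:11  d3:8  d4:4  d5:4  d6:4  d7:11  d8:4  d9:0  d10:0 → peak 15
Job 4@5: d1:15  d2:11  d3:8  d4:0  d5:4  d6:4  d7:11  d8:8  d9:0  d10:0 → peak 15
Best is Job 4@3, peak 15.

15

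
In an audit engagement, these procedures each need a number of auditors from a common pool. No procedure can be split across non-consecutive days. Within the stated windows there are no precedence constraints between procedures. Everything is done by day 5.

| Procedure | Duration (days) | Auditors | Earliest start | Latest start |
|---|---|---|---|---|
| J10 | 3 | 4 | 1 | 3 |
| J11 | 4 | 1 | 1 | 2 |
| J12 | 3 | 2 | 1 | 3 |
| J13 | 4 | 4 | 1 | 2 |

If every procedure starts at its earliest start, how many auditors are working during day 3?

At early start, day 3 has: J10, J11, J12, J13.
Demand: 4 + 1 + 2 + 4 = 11.

11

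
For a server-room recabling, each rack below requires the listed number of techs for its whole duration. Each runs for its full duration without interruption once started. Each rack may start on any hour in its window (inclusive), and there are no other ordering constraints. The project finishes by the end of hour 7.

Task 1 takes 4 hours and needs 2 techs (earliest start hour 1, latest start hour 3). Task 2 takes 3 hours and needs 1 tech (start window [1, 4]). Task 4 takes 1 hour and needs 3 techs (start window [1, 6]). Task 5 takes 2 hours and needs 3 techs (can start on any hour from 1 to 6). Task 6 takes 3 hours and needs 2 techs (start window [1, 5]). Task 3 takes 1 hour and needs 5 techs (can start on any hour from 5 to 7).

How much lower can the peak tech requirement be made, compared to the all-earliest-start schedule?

Early-start peak: h1:11  h2:8  h3:5  h4:2  h5:5  h6:0  h7:0 ⇒ 11.
Leveled (Task 1@1, Task 2@1, Task 4@4, Task 5@5, Task 6@1, Task 3@7): h1:5  h2:5  h3:5  h4:5  h5:3  h6:3  h7:5 ⇒ 5.
Reduction 11 − 5 = 6.

6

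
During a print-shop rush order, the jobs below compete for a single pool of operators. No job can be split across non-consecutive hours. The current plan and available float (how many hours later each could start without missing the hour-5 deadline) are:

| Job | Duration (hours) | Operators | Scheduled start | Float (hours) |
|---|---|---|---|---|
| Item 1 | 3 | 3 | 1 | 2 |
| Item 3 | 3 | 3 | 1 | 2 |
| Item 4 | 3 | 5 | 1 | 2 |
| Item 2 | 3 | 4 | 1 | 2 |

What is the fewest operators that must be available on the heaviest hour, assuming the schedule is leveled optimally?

Schedule Item 1@1, Item 3@1, Item 4@1, Item 2@1: h1:15  h2:15  h3:15  h4:0  h5:0 — peak 15.

15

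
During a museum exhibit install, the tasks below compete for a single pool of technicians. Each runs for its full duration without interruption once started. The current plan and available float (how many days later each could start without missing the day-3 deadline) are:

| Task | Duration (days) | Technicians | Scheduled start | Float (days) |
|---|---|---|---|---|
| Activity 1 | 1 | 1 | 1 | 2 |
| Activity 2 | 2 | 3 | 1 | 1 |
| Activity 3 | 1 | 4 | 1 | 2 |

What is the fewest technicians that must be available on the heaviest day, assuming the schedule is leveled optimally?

Early-start (Activity 1@1, Activity 2@1, Activity 3@1) gives peak 8: d1:8  d2:3  d3:0.
Shift Activity 3→3.
Schedule Activity 1@1, Activity 2@1, Activity 3@3: d1:4  d2:3  d3:4 — peak 4.
Total technician-days = 11 over 3 days ⇒ peak ≥ ⌈11/3⌉ = 4, so 4 is optimal.

4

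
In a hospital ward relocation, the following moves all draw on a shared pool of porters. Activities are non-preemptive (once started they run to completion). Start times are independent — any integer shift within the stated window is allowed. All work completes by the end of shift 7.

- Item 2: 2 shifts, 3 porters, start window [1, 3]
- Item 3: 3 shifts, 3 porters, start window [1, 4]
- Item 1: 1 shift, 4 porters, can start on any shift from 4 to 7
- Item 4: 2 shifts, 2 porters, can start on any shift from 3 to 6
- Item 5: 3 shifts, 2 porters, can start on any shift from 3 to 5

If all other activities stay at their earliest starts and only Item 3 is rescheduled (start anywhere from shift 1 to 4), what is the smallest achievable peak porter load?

Item 3@1: s1:6  s2:6  s3:7  s4:8  s5:2  s6:0  s7:0 → peak 8
Item 3@2: s1:3  s2:6  s3:7  s4:11  s5:2  s6:0  s7:0 → peak 11
Item 3@3: s1:3  s2:3  s3:7  s4:11  s5:5  s6:0  s7:0 → peak 11
Item 3@4: s1:3  s2:3  s3:4  s4:11  s5:5  s6:3  s7:0 → peak 11
Best is Item 3@1, peak 8.

8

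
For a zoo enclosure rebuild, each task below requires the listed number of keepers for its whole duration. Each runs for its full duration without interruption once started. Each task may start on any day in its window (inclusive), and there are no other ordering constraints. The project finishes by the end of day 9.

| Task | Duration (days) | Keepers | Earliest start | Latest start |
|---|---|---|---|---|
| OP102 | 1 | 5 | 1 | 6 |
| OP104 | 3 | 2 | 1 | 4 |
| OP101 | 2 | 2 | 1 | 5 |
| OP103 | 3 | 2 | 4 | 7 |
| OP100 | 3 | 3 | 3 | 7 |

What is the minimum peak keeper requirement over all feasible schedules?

Early-start (OP102@1, OP104@1, OP101@1, OP103@4, OP100@3) gives peak 9: d1:9  d2:4  d3:5  d4:5  d5:5  d6:2  d7:0  d8:0  d9:0.
Shift OP104→2, OP101→2, OP100→5.
Schedule OP102@1, OP104@2, OP101@2, OP103@4, OP100@5: d1:5  d2:4  d3:4  d4:4  d5:5  d6:5  d7:3  d8:0  d9:0 — peak 5.

5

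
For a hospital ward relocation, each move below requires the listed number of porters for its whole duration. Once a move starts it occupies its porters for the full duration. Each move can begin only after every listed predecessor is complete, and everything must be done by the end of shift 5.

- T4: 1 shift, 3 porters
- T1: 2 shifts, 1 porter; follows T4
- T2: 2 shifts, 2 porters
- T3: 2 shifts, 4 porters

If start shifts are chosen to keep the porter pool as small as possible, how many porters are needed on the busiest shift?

4

Early-start (T4@1, T1@2, T2@1, T3@1) gives peak 9: s1:9  s2:7  s3:1  s4:0  s5:0.
Shift T2→2, T3→4.
Schedule T4@1, T1@2, T2@2, T3@4: s1:3  s2:3  s3:3  s4:4  s5:4 — peak 4.
Total porter-shifts = 17 over 5 shifts ⇒ peak ≥ ⌈17/5⌉ = 4, so 4 is optimal.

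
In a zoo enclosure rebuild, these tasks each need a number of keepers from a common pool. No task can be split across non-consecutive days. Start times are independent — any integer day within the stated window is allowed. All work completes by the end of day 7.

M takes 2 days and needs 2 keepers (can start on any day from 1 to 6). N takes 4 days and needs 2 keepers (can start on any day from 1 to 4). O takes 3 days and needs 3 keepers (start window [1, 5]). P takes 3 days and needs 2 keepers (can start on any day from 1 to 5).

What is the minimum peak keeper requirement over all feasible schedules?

5

Early-start (M@1, N@1, O@1, P@1) gives peak 9: d1:9  d2:9  d3:7  d4:2  d5:0  d6:0  d7:0.
Shift O→3, P→5.
Schedule M@1, N@1, O@3, P@5: d1:4  d2:4  d3:5  d4:5  d5:5  d6:2  d7:2 — peak 5.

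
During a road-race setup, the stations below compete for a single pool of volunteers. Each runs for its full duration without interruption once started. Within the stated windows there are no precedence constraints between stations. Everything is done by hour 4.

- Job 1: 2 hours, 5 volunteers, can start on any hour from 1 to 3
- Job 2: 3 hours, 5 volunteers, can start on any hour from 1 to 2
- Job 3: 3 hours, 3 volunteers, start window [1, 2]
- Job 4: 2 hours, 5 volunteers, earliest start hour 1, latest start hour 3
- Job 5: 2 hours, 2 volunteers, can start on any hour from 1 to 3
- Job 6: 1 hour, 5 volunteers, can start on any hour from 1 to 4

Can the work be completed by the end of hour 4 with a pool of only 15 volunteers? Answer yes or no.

yes

Schedule Job 1@1, Job 2@1, Job 3@1, Job 4@3, Job 5@1, Job 6@4: h1:15  h2:15  h3:13  h4:10 — peak 15 ≤ 15.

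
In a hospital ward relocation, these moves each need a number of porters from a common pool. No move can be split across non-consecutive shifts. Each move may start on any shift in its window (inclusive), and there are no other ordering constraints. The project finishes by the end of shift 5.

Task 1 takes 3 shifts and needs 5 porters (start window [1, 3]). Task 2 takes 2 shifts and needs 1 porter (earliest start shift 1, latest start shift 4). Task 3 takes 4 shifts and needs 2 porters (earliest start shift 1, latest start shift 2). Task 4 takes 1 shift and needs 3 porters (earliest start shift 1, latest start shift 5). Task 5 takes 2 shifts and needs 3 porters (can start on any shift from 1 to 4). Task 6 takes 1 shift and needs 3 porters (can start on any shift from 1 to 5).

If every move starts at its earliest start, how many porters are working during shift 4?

2

At early start, shift 4 has: Task 3.
Demand: 2 = 2.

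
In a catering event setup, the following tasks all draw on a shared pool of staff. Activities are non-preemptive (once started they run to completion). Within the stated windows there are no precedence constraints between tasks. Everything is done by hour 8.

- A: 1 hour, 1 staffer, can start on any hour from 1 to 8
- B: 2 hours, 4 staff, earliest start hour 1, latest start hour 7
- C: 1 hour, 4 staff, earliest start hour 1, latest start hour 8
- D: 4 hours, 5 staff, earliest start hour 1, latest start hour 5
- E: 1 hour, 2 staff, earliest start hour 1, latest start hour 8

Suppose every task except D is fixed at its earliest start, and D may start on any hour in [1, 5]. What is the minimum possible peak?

11

D@1: h1:16  h2:9  h3:5  h4:5  h5:0  h6:0  h7:0  h8:0 → peak 16
D@2: h1:11  h2:9  h3:5  h4:5  h5:5  h6:0  h7:0  h8:0 → peak 11
D@3: h1:11  h2:4  h3:5  h4:5  h5:5  h6:5  h7:0  h8:0 → peak 11
D@4: h1:11  h2:4  h3:0  h4:5  h5:5  h6:5  h7:5  h8:0 → peak 11
D@5: h1:11  h2:4  h3:0  h4:0  h5:5  h6:5  h7:5  h8:5 → peak 11
Best is D@2, peak 11.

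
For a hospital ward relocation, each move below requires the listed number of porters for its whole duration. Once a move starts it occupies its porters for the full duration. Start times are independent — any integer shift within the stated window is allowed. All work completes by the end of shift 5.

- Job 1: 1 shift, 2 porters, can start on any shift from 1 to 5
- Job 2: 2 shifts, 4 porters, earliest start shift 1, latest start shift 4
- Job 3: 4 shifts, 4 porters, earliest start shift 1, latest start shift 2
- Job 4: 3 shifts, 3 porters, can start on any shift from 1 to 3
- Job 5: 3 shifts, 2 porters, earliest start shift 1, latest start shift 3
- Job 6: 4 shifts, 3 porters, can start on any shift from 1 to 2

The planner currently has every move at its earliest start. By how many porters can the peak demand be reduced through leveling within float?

Early-start peak: s1:18  s2:16  s3:12  s4:7  s5:0 ⇒ 18.
Leveled (Job 1@1, Job 2@1, Job 3@1, Job 4@3, Job 5@3, Job 6@2): s1:10  s2:11  s3:12  s4:12  s5:8 ⇒ 12.
Reduction 18 − 12 = 6.

6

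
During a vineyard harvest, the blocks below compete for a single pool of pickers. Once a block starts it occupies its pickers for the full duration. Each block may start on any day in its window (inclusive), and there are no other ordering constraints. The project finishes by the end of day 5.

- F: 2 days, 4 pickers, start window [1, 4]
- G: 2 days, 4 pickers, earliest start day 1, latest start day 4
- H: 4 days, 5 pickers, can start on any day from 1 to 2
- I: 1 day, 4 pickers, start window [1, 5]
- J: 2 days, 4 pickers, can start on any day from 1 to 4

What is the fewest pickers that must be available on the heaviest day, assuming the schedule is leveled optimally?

Early-start (F@1, G@1, H@1, I@1, J@1) gives peak 21: d1:21  d2:17  d3:5  d4:5  d5:0.
Shift I→3, J→3.
Schedule F@1, G@1, H@1, I@3, J@3: d1:13  d2:13  d3:13  d4:9  d5:0 — peak 13.

13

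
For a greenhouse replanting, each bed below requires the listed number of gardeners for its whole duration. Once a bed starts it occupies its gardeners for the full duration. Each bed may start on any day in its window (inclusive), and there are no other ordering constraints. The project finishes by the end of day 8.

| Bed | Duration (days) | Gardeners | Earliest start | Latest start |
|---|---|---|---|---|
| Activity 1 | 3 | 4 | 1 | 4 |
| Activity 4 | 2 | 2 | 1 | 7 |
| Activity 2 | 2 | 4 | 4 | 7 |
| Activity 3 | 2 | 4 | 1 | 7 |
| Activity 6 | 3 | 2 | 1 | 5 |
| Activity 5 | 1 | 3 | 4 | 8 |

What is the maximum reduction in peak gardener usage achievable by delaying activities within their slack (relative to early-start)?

Early-start peak: d1:12  d2:12  d3:6  d4:7  d5:4  d6:0  d7:0  d8:0 ⇒ 12.
Leveled (Activity 1@1, Activity 4@1, Activity 2@4, Activity 3@6, Activity 6@3, Activity 5@8): d1:6  d2:6  d3:6  d4:6  d5:6  d6:4  d7:4  d8:3 ⇒ 6.
Reduction 12 − 6 = 6.

6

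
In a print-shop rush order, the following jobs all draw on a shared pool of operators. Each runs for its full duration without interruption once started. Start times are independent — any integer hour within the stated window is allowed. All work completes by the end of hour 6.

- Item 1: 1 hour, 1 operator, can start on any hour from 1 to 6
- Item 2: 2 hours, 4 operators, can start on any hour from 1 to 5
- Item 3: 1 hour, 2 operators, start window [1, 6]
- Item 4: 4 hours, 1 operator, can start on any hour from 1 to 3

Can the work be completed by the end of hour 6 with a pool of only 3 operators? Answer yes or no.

no

The minimum achievable peak is 4; 3 < 4, so no feasible schedule stays within the cap.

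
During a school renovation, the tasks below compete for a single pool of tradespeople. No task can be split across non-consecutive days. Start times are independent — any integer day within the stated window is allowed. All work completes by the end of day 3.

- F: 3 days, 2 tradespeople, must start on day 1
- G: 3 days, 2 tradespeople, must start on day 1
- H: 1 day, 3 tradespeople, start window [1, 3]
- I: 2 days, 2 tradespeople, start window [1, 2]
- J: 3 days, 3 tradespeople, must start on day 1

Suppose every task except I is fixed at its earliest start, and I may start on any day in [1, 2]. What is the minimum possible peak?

I@1: d1:12  d2:9  d3:7 → peak 12
I@2: d1:10  d2:9  d3:9 → peak 10
Best is I@2, peak 10.

10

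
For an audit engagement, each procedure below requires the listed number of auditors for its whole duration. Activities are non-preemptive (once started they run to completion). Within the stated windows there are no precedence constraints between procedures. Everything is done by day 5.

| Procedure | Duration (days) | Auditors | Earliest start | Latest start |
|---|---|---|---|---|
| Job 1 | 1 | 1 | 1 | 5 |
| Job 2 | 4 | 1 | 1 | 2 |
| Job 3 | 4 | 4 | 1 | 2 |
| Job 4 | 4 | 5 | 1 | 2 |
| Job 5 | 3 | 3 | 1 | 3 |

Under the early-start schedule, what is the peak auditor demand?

14

Early-start schedule: Job 1@1, Job 2@1, Job 3@1, Job 4@1, Job 5@1.
Load per day: day 1: 14, day 2: 13, day 3: 13, day 4: 10, day 5: 0.
Peak is 14.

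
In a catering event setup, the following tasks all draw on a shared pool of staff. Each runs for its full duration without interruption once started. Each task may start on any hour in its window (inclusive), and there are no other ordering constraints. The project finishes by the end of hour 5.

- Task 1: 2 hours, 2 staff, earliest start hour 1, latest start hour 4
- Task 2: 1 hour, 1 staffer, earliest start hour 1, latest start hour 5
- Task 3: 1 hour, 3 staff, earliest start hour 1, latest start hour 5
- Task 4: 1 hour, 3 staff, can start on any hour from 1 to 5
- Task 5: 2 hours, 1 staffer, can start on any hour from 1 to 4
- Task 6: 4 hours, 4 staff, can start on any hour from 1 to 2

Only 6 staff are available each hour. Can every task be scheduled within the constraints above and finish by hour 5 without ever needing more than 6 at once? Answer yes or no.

Schedule Task 1@1, Task 2@3, Task 3@5, Task 4@5, Task 5@3, Task 6@1: h1:6  h2:6  h3:6  h4:5  h5:6 — peak 6 ≤ 6.

yes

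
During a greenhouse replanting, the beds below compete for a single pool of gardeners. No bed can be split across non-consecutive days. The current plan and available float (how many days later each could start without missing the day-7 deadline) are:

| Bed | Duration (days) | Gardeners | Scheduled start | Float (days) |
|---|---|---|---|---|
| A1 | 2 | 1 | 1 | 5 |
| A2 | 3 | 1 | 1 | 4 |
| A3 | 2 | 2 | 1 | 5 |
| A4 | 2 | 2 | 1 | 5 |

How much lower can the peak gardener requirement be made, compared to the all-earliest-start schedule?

4

Early-start peak: d1:6  d2:6  d3:1  d4:0  d5:0  d6:0  d7:0 ⇒ 6.
Leveled (A1@1, A2@1, A3@4, A4@6): d1:2  d2:2  d3:1  d4:2  d5:2  d6:2  d7:2 ⇒ 2.
Reduction 6 − 2 = 4.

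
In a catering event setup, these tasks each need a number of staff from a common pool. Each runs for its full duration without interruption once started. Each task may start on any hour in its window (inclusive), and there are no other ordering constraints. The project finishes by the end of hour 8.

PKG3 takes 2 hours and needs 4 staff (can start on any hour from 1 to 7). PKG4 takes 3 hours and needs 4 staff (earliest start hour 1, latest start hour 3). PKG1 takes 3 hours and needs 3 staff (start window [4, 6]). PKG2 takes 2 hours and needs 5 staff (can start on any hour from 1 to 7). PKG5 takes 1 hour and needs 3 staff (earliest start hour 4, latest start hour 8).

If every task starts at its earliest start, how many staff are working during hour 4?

At early start, hour 4 has: PKG1, PKG5.
Demand: 3 + 3 = 6.

6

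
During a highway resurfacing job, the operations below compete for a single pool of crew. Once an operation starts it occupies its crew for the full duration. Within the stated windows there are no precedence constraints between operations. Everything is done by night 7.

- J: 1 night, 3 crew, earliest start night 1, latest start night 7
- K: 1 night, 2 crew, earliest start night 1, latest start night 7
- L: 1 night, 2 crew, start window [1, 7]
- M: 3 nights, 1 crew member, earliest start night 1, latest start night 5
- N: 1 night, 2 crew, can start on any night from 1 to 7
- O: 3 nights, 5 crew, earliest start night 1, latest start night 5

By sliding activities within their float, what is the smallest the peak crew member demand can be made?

5

Early-start (J@1, K@1, L@1, M@1, N@1, O@1) gives peak 15: n1:15  n2:6  n3:6  n4:0  n5:0  n6:0  n7:0.
Shift L→2, M→2, N→2, O→5.
Schedule J@1, K@1, L@2, M@2, N@2, O@5: n1:5  n2:5  n3:1  n4:1  n5:5  n6:5  n7:5 — peak 5.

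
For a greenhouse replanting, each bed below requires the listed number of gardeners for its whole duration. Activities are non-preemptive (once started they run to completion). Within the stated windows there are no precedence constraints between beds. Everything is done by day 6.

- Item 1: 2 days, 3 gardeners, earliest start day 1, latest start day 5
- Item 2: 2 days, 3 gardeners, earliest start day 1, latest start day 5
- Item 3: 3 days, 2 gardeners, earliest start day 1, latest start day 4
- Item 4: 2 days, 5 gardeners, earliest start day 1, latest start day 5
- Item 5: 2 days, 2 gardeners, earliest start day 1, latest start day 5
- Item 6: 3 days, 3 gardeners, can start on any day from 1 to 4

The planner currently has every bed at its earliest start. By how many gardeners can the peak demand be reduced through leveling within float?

10

Early-start peak: d1:18  d2:18  d3:5  d4:0  d5:0  d6:0 ⇒ 18.
Leveled (Item 1@1, Item 2@1, Item 3@1, Item 4@3, Item 5@5, Item 6@4): d1:8  d2:8  d3:7  d4:8  d5:5  d6:5 ⇒ 8.
Reduction 18 − 8 = 10.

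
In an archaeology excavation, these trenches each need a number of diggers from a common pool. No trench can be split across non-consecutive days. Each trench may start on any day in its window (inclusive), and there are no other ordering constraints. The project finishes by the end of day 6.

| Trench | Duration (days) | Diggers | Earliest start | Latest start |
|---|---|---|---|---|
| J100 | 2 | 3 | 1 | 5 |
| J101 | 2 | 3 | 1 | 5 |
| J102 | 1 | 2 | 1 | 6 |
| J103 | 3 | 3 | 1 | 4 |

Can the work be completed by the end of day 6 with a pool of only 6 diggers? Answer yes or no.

yes

Schedule J100@1, J101@1, J102@3, J103@3: d1:6  d2:6  d3:5  d4:3  d5:3  d6:0 — peak 6 ≤ 6.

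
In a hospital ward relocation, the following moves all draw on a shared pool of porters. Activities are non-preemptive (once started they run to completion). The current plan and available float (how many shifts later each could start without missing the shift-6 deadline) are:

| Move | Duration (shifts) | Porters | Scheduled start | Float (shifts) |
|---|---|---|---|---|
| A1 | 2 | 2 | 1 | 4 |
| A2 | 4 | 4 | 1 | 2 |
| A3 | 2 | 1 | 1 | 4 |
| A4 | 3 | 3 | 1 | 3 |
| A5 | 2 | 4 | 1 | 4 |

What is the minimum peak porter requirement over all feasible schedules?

Early-start (A1@1, A2@1, A3@1, A4@1, A5@1) gives peak 14: s1:14  s2:14  s3:7  s4:4  s5:0  s6:0.
Shift A4→3, A5→5.
Schedule A1@1, A2@1, A3@1, A4@3, A5@5: s1:7  s2:7  s3:7  s4:7  s5:7  s6:4 — peak 7.
Total porter-shifts = 39 over 6 shifts ⇒ peak ≥ ⌈39/6⌉ = 7, so 7 is optimal.

7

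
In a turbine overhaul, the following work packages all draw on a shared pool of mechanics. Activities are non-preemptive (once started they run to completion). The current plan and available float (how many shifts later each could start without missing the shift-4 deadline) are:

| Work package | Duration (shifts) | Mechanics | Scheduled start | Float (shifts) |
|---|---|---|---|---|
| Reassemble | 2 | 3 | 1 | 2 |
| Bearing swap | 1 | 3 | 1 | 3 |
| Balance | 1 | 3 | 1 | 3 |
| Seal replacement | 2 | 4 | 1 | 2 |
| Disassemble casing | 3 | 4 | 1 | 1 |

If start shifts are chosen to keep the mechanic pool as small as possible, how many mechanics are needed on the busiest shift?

9

Early-start (Reassemble@1, Bearing swap@1, Balance@1, Seal replacement@1, Disassemble casing@1) gives peak 17: s1:17  s2:11  s3:4  s4:0.
Shift Seal replacement→3, Disassemble casing→2.
Schedule Reassemble@1, Bearing swap@1, Balance@1, Seal replacement@3, Disassemble casing@2: s1:9  s2:7  s3:8  s4:8 — peak 9.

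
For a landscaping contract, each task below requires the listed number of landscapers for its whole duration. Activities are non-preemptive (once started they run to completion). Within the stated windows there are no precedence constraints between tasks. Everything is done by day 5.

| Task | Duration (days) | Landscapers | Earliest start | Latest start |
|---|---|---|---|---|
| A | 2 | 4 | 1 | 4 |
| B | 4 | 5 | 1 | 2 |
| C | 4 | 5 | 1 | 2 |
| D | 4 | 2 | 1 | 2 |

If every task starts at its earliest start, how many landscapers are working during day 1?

16

At early start, day 1 has: A, B, C, D.
Demand: 4 + 5 + 5 + 2 = 16.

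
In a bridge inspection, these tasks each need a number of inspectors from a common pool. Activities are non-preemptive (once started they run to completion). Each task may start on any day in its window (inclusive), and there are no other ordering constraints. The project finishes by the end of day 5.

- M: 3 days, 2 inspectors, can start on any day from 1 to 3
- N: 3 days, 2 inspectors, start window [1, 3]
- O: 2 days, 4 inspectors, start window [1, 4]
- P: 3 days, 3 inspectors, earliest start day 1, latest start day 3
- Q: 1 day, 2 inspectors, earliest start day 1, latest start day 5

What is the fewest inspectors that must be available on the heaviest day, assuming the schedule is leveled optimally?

7

Early-start (M@1, N@1, O@1, P@1, Q@1) gives peak 13: d1:13  d2:11  d3:7  d4:0  d5:0.
Shift O→4, Q→4.
Schedule M@1, N@1, O@4, P@1, Q@4: d1:7  d2:7  d3:7  d4:6  d5:4 — peak 7.
Total inspector-days = 31 over 5 days ⇒ peak ≥ ⌈31/5⌉ = 7, so 7 is optimal.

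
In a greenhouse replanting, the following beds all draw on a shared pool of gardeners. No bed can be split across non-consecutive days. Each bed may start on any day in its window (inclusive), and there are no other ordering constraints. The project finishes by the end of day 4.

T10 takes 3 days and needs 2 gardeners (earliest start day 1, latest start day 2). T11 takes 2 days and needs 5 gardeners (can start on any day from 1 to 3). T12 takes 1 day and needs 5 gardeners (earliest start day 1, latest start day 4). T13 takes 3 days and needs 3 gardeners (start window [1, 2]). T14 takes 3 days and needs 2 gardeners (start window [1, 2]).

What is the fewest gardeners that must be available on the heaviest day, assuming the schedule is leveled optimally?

12

Early-start (T10@1, T11@1, T12@1, T13@1, T14@1) gives peak 17: d1:17  d2:12  d3:7  d4:0.
Shift T13→2, T14→2.
Schedule T10@1, T11@1, T12@1, T13@2, T14@2: d1:12  d2:12  d3:7  d4:5 — peak 12.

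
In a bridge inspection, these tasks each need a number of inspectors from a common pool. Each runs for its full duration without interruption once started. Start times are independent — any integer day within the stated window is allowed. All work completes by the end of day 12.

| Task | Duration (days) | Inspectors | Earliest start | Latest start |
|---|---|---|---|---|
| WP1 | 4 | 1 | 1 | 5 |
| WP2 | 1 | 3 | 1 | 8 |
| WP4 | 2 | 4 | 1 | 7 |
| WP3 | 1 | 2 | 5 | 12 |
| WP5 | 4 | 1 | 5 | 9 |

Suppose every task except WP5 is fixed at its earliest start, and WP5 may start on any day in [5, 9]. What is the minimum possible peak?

WP5@5: d1:8  d2:5  d3:1  d4:1  d5:3  d6:1  d7:1  d8:1  d9:0  d10:0  d11:0  d12:0 → peak 8
WP5@6: d1:8  d2:5  d3:1  d4:1  d5:2  d6:1  d7:1  d8:1  d9:1  d10:0  d11:0  d12:0 → peak 8
WP5@7: d1:8  d2:5  d3:1  d4:1  d5:2  d6:0  d7:1  d8:1  d9:1  d10:1  d11:0  d12:0 → peak 8
WP5@8: d1:8  d2:5  d3:1  d4:1  d5:2  d6:0  d7:0  d8:1  d9:1  d10:1  d11:1  d12:0 → peak 8
WP5@9: d1:8  d2:5  d3:1  d4:1  d5:2  d6:0  d7:0  d8:0  d9:1  d10:1  d11:1  d12:1 → peak 8
Best is WP5@5, peak 8.

8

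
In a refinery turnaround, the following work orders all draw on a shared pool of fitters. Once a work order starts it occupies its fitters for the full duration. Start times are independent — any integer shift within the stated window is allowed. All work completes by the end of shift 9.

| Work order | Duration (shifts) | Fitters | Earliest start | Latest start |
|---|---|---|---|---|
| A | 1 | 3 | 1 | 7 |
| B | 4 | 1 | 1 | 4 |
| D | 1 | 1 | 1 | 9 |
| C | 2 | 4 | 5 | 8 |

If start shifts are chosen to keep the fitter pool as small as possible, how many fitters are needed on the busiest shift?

4

Early-start (A@1, B@1, D@1, C@5) gives peak 5: s1:5  s2:1  s3:1  s4:1  s5:4  s6:4  s7:0  s8:0  s9:0.
Shift D→2.
Schedule A@1, B@1, D@2, C@5: s1:4  s2:2  s3:1  s4:1  s5:4  s6:4  s7:0  s8:0  s9:0 — peak 4.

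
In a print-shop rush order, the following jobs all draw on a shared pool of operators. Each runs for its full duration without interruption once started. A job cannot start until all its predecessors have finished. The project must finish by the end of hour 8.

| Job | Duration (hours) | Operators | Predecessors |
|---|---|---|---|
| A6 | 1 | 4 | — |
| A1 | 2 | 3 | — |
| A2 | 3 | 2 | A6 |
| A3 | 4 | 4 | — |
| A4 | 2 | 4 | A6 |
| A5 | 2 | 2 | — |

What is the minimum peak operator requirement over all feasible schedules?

Early-start (A6@1, A1@1, A2@2, A3@1, A4@2, A5@1) gives peak 15: h1:13  h2:15  h3:10  h4:6  h5:0  h6:0  h7:0  h8:0.
Shift A3→3, A4→7, A5→5.
Schedule A6@1, A1@1, A2@2, A3@3, A4@7, A5@5: h1:7  h2:5  h3:6  h4:6  h5:6  h6:6  h7:4  h8:4 — peak 7.

7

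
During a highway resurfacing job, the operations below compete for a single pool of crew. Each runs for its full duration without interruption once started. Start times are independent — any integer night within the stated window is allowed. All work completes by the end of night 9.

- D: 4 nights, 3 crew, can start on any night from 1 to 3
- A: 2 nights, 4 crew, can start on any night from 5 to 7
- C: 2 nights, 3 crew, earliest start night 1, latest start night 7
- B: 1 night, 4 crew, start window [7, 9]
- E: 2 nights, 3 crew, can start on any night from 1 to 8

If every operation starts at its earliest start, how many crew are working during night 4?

At early start, night 4 has: D.
Demand: 3 = 3.

3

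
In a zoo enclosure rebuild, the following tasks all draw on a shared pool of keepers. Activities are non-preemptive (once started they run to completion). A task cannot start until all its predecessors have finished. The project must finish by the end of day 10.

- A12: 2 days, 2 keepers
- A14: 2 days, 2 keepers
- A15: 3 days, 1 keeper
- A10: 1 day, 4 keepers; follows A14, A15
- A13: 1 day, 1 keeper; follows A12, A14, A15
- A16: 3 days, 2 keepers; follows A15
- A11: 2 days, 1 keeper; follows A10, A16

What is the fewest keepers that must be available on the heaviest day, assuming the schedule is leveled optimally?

4

Early-start (A12@1, A14@1, A15@1, A10@4, A13@4, A16@4, A11@7) gives peak 7: d1:5  d2:5  d3:1  d4:7  d5:2  d6:2  d7:1  d8:1  d9:0  d10:0.
Shift A14→3, A10→5, A13→6, A16→6, A11→9.
Schedule A12@1, A14@3, A15@1, A10@5, A13@6, A16@6, A11@9: d1:3  d2:3  d3:3  d4:2  d5:4  d6:3  d7:2  d8:2  d9:1  d10:1 — peak 4.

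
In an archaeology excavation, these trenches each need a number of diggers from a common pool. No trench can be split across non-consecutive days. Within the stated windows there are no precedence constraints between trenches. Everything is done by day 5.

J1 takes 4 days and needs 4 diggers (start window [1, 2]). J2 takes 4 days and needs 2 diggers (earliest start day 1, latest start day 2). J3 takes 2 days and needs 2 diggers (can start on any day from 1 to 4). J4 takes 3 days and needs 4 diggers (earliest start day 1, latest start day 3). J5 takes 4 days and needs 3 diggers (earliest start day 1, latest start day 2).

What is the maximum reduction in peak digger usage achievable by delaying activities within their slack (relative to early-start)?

2

Early-start peak: d1:15  d2:15  d3:13  d4:9  d5:0 ⇒ 15.
Leveled (J1@1, J2@1, J3@1, J4@3, J5@1): d1:11  d2:11  d3:13  d4:13  d5:4 ⇒ 13.
Reduction 15 − 13 = 2.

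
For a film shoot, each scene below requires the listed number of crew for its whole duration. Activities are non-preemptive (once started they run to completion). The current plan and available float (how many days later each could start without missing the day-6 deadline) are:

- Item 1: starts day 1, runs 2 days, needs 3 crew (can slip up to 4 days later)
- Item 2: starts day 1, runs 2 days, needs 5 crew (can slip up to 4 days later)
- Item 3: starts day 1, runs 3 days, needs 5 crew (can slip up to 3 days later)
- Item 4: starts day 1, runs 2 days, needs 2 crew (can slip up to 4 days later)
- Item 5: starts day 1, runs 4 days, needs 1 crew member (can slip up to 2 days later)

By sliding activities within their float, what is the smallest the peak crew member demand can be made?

8

Early-start (Item 1@1, Item 2@1, Item 3@1, Item 4@1, Item 5@1) gives peak 16: d1:16  d2:16  d3:6  d4:1  d5:0  d6:0.
Shift Item 3→3, Item 4→3, Item 5→3.
Schedule Item 1@1, Item 2@1, Item 3@3, Item 4@3, Item 5@3: d1:8  d2:8  d3:8  d4:8  d5:6  d6:1 — peak 8.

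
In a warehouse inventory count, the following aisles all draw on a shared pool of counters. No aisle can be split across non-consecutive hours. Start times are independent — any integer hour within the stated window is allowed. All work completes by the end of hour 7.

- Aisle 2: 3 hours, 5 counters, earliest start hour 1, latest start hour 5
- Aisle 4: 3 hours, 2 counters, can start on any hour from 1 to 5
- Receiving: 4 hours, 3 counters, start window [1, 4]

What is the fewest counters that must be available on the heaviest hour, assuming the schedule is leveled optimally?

5

Early-start (Aisle 2@1, Aisle 4@1, Receiving@1) gives peak 10: h1:10  h2:10  h3:10  h4:3  h5:0  h6:0  h7:0.
Shift Aisle 4→4, Receiving→4.
Schedule Aisle 2@1, Aisle 4@4, Receiving@4: h1:5  h2:5  h3:5  h4:5  h5:5  h6:5  h7:3 — peak 5.
Total counter-hours = 33 over 7 hours ⇒ peak ≥ ⌈33/7⌉ = 5, so 5 is optimal.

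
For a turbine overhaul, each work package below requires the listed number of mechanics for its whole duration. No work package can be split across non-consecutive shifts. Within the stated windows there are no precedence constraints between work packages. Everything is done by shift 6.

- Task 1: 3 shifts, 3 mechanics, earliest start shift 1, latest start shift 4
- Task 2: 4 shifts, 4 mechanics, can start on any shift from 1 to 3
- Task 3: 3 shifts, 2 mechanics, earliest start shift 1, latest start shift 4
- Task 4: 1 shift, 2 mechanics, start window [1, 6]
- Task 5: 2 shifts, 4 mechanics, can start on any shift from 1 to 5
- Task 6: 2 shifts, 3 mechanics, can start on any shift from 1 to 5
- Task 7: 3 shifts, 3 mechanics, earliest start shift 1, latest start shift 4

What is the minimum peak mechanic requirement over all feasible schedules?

Early-start (Task 1@1, Task 2@1, Task 3@1, Task 4@1, Task 5@1, Task 6@1, Task 7@1) gives peak 21: s1:21  s2:19  s3:12  s4:4  s5:0  s6:0.
Shift Task 4→4, Task 5→5, Task 6→5, Task 7→4.
Schedule Task 1@1, Task 2@1, Task 3@1, Task 4@4, Task 5@5, Task 6@5, Task 7@4: s1:9  s2:9  s3:9  s4:9  s5:10  s6:10 — peak 10.
Total mechanic-shifts = 56 over 6 shifts ⇒ peak ≥ ⌈56/6⌉ = 10, so 10 is optimal.

10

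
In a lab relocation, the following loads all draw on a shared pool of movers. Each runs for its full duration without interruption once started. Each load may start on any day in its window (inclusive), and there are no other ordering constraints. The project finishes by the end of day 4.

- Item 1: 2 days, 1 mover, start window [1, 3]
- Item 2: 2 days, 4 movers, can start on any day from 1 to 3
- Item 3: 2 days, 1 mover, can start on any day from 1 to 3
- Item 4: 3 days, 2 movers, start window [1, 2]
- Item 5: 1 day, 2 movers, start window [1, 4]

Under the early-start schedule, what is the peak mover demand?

10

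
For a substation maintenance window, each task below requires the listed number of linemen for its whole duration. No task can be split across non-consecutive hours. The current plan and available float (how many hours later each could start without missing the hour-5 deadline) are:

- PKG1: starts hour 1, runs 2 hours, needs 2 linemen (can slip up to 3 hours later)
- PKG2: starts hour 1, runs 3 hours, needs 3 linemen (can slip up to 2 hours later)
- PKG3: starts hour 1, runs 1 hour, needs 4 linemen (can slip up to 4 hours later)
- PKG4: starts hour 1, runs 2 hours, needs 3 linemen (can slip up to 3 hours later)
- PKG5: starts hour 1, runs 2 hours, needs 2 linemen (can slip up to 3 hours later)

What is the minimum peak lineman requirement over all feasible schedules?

6

Early-start (PKG1@1, PKG2@1, PKG3@1, PKG4@1, PKG5@1) gives peak 14: h1:14  h2:10  h3:3  h4:0  h5:0.
Shift PKG3→5, PKG4→3, PKG5→4.
Schedule PKG1@1, PKG2@1, PKG3@5, PKG4@3, PKG5@4: h1:5  h2:5  h3:6  h4:5  h5:6 — peak 6.
Total lineman-hours = 27 over 5 hours ⇒ peak ≥ ⌈27/5⌉ = 6, so 6 is optimal.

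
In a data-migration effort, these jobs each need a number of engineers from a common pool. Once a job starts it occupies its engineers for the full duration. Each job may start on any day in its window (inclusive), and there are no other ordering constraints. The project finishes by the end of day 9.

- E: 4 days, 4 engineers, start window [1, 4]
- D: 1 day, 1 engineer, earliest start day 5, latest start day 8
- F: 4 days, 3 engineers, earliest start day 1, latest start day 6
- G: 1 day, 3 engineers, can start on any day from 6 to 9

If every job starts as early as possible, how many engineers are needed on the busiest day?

Early-start schedule: E@1, D@5, F@1, G@6.
Load per day: day 1: 7, day 2: 7, day 3: 7, day 4: 7, day 5: 1, day 6: 3, day 7: 0, day 8: 0, day 9: 0.
Peak is 7.

7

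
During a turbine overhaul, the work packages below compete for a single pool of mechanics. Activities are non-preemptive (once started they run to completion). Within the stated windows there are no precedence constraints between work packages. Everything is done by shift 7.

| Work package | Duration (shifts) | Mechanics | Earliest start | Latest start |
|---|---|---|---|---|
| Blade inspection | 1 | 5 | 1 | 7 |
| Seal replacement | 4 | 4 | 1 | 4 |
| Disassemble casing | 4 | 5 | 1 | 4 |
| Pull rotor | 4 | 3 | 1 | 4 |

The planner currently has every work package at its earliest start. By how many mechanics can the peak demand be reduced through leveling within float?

5

Early-start peak: s1:17  s2:12  s3:12  s4:12  s5:0  s6:0  s7:0 ⇒ 17.
Leveled (Blade inspection@1, Seal replacement@1, Disassemble casing@2, Pull rotor@1): s1:12  s2:12  s3:12  s4:12  s5:5  s6:0  s7:0 ⇒ 12.
Reduction 17 − 12 = 5.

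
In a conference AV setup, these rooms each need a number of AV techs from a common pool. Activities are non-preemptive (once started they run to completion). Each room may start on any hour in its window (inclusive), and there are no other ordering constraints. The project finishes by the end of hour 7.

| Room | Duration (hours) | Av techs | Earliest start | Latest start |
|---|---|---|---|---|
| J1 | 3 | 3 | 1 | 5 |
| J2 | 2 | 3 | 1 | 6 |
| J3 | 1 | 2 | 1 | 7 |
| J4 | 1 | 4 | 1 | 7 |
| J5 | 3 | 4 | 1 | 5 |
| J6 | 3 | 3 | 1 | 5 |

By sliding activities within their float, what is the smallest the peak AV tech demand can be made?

7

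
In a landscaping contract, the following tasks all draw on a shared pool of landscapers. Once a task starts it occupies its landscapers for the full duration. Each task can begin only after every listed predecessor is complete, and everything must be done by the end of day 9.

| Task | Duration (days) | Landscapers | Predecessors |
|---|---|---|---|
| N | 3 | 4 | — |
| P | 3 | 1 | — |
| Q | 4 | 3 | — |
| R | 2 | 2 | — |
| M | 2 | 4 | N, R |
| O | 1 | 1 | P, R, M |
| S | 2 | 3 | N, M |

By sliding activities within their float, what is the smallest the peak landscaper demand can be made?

Early-start (N@1, P@1, Q@1, R@1, M@4, O@6, S@6) gives peak 10: d1:10  d2:10  d3:8  d4:7  d5:4  d6:4  d7:3  d8:0  d9:0.
Shift P→3, Q→6, S→7.
Schedule N@1, P@3, Q@6, R@1, M@4, O@6, S@7: d1:6  d2:6  d3:5  d4:5  d5:5  d6:4  d7:6  d8:6  d9:3 — peak 6.
Total landscaper-days = 46 over 9 days ⇒ peak ≥ ⌈46/9⌉ = 6, so 6 is optimal.

6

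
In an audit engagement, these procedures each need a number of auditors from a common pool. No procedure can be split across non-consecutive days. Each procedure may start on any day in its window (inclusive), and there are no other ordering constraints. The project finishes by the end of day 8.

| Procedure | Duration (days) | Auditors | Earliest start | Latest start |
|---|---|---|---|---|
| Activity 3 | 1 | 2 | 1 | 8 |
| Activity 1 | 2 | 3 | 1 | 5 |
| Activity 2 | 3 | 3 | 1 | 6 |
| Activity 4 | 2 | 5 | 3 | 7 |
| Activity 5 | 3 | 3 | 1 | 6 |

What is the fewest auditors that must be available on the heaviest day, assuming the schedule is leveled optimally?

Early-start (Activity 3@1, Activity 1@1, Activity 2@1, Activity 4@3, Activity 5@1) gives peak 11: d1:11  d2:9  d3:11  d4:5  d5:0  d6:0  d7:0  d8:0.
Shift Activity 2→2, Activity 4→6, Activity 5→3.
Schedule Activity 3@1, Activity 1@1, Activity 2@2, Activity 4@6, Activity 5@3: d1:5  d2:6  d3:6  d4:6  d5:3  d6:5  d7:5  d8:0 — peak 6.

6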